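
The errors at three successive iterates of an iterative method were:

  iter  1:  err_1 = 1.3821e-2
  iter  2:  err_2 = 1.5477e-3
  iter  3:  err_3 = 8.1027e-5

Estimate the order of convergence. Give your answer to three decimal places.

p ≈ ln(err_3/err_2) / ln(err_2/err_1)
  = ln(8.1027e-5/1.5477e-3) / ln(1.5477e-3/1.3821e-2)
  = ln(0.0523532) / ln(0.111982)
  = -2.949742 / -2.189417 ≈ 1.347273

1.347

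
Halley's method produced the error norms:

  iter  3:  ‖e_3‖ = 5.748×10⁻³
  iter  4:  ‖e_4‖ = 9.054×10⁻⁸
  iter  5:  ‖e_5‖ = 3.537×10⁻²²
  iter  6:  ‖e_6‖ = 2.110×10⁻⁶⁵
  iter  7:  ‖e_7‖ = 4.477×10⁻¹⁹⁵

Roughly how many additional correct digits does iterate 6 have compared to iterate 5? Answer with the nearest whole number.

Digits gained ≈ log₁₀(‖e_5‖/‖e_6‖) = log₁₀(3.537×10⁻²²/2.110×10⁻⁶⁵) = log₁₀(1.6763e+43) ≈ 43.224.

43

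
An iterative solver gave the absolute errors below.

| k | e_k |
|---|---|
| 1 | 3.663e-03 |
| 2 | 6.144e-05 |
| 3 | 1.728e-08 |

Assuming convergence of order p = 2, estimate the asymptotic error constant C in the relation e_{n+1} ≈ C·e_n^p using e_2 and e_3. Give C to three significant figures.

4.58

C ≈ e_3 / e_2^2
  = 1.728e-08 / (6.144e-05)^2
  = 1.728e-08 / 3.77487e-09 ≈ 4.5776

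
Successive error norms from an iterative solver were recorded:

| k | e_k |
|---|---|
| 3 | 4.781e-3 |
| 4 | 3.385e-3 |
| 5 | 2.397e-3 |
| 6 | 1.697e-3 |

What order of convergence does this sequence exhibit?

1

Consecutive ratios: e_6/e_5 = 1.697e-3/2.397e-3 = 0.707968, e_5/e_4 = 2.397e-3/3.385e-3 = 0.708124.
p ≈ ln(0.707968)/ln(0.708124) = -0.3454/-0.3451 ≈ 1.00.
So the convergence is linear (order 1).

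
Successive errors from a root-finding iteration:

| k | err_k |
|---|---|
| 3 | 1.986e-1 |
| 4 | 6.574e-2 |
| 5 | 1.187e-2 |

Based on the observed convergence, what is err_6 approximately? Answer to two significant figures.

8.4e-4

First estimate the order: p ≈ ln(err_5/err_4) / ln(err_4/err_3) = ln(1.187e-2/6.574e-2)/ln(6.574e-2/1.986e-1) = ln(0.18056)/ln(0.331017) ≈ 1.5482.
Then err_6 ≈ err_5·(err_5/err_4)^p = 1.187e-2·(0.18056)^1.5482 = 1.187e-2·0.0706483 ≈ 0.0008386.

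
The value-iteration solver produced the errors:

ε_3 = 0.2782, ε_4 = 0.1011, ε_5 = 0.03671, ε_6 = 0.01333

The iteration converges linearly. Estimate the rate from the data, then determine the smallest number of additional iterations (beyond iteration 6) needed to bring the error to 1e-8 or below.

14

Rate ρ ≈ ε_6/ε_5 = 0.01333/0.03671 = 0.3631.
After j more steps, ε_{6+j} ≈ 0.01333·ρ^j; need ρ^j ≤ 1e-8/0.01333 = 7.50188e-07.
j ≥ ln(7.50188e-07)/ln(0.3631) = -14.1029/-1.01308 = 13.921.
So 14 more iterations are needed.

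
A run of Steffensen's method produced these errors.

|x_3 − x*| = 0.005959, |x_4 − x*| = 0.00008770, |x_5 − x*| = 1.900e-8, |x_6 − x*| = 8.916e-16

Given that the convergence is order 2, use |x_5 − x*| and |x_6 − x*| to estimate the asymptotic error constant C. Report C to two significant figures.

2.5

C ≈ |x_6 − x*| / |x_5 − x*|^2
  = 8.916e-16 / (1.900e-8)^2
  = 8.916e-16 / 3.61e-16 ≈ 2.4698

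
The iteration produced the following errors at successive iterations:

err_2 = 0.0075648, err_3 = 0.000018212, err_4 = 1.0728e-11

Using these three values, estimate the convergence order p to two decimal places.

2.38

p ≈ ln(err_4/err_3) / ln(err_3/err_2)
  = ln(1.0728e-11/0.000018212) / ln(0.000018212/0.0075648)
  = ln(5.89062e-07) / ln(0.00240747)
  = -14.34473 / -6.02918 ≈ 2.37922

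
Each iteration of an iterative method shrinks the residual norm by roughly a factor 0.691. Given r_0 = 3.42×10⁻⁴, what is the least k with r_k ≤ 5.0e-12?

49

After k steps, r_k ≈ 3.42×10⁻⁴·0.691^k.
Need 0.691^k ≤ 5.0e-12/3.42×10⁻⁴ = 1.46199e-08.
k ≥ ln(1.46199e-08)/ln(0.691) = -18.0409/-0.36962 = 48.809.
Smallest integer k = 49.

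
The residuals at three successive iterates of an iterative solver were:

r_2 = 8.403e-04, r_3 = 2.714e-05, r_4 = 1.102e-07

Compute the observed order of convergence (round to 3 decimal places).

1.604

p ≈ ln(r_4/r_3) / ln(r_3/r_2)
  = ln(1.102e-07/2.714e-05) / ln(2.714e-05/8.403e-04)
  = ln(0.00406043) / ln(0.032298)
  = -5.506466 / -3.432750 ≈ 1.604098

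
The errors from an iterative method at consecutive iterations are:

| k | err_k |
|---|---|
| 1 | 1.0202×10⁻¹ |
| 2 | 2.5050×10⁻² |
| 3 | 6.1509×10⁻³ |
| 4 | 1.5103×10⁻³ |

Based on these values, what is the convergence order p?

Consecutive ratios: err_4/err_3 = 1.5103×10⁻³/6.1509×10⁻³ = 0.245541, err_3/err_2 = 6.1509×10⁻³/2.5050×10⁻² = 0.245545.
p ≈ ln(0.245541)/ln(0.245545) = -1.4043/-1.4043 ≈ 1.00.
So the convergence is linear (order 1).

1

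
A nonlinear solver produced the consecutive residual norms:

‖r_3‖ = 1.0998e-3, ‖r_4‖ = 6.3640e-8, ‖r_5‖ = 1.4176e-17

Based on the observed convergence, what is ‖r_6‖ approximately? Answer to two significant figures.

First estimate the order: p ≈ ln(‖r_5‖/‖r_4‖) / ln(‖r_4‖/‖r_3‖) = ln(1.4176e-17/6.3640e-8)/ln(6.3640e-8/1.0998e-3) = ln(2.22753e-10)/ln(5.78651e-05) ≈ 2.2778.
Then ‖r_6‖ ≈ ‖r_5‖·(‖r_5‖/‖r_4‖)^p = 1.4176e-17·(2.22753e-10)^2.2778 = 1.4176e-17·1.03341e-22 ≈ 1.465e-39.

1.5e-39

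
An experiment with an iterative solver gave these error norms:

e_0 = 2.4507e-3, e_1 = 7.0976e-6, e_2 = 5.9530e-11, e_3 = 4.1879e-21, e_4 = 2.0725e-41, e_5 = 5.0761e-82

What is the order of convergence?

2

Consecutive ratios: e_5/e_4 = 5.0761e-82/2.0725e-41 = 2.44926e-41, e_4/e_3 = 2.0725e-41/4.1879e-21 = 4.94878e-21.
p ≈ ln(2.44926e-41)/ln(4.94878e-21) = -93.5102/-46.7551 ≈ 2.00.
So the convergence is quadratic (order 2).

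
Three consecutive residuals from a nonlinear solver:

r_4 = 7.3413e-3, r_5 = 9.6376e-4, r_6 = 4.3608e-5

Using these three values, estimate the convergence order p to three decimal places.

1.525

p ≈ ln(r_6/r_5) / ln(r_5/r_4)
  = ln(4.3608e-5/9.6376e-4) / ln(9.6376e-4/7.3413e-3)
  = ln(0.0452478) / ln(0.131279)
  = -3.095601 / -2.030430 ≈ 1.524604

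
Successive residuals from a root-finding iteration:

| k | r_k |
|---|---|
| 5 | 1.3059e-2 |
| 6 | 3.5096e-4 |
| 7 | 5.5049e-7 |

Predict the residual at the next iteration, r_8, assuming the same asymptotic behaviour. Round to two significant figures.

5.4e-12

First estimate the order: p ≈ ln(r_7/r_6) / ln(r_6/r_5) = ln(5.5049e-7/3.5096e-4)/ln(3.5096e-4/1.3059e-2) = ln(0.00156853)/ln(0.026875) ≈ 1.7856.
Then r_8 ≈ r_7·(r_7/r_6)^p = 5.5049e-7·(0.00156853)^1.7856 = 5.5049e-7·9.82363e-06 ≈ 5.408e-12.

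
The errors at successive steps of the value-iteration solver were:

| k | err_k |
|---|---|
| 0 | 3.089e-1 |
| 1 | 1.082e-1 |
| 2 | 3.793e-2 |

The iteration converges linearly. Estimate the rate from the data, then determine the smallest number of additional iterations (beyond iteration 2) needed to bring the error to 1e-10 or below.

19

Rate ρ ≈ err_2/err_1 = 3.793e-2/1.082e-1 = 0.3506.
After j more steps, err_{2+j} ≈ 3.793e-2·ρ^j; need ρ^j ≤ 1e-10/3.793e-2 = 2.63644e-09.
j ≥ ln(2.63644e-09)/ln(0.3506) = -19.7538/-1.04811 = 18.847.
So 19 more iterations are needed.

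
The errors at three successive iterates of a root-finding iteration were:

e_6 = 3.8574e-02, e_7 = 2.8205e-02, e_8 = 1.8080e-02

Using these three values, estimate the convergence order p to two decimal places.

1.42

p ≈ ln(e_8/e_7) / ln(e_7/e_6)
  = ln(1.8080e-02/2.8205e-02) / ln(2.8205e-02/3.8574e-02)
  = ln(0.641021) / ln(0.731192)
  = -0.44469 / -0.31308 ≈ 1.42037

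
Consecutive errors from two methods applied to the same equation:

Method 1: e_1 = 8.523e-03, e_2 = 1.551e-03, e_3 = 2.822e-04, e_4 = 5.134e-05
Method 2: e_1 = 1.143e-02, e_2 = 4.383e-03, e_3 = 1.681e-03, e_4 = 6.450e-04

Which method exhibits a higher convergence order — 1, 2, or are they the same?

same

Method 1: p ≈ ln(5.134e-05/2.822e-04)/ln(2.822e-04/1.551e-03) ≈ 1.00.
Method 2: p ≈ ln(6.450e-04/1.681e-03)/ln(1.681e-03/4.383e-03) ≈ 1.00.
Both orders ≈ 1.0 — effectively the same.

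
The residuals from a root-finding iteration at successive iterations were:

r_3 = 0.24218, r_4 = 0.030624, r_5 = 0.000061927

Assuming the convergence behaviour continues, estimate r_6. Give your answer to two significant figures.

5.1e-13

First estimate the order: p ≈ ln(r_5/r_4) / ln(r_4/r_3) = ln(0.000061927/0.030624)/ln(0.030624/0.24218) = ln(0.00202217)/ln(0.126451) ≈ 2.9999.
Then r_6 ≈ r_5·(r_5/r_4)^p = 0.000061927·(0.00202217)^2.9999 = 0.000061927·8.27413e-09 ≈ 5.124e-13.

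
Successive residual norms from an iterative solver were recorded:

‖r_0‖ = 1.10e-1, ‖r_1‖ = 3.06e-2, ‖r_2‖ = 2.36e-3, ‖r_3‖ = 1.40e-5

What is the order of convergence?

Consecutive ratios: ‖r_3‖/‖r_2‖ = 1.40e-5/2.36e-3 = 0.0059322, ‖r_2‖/‖r_1‖ = 2.36e-3/3.06e-2 = 0.0771242.
p ≈ ln(0.0059322)/ln(0.0771242) = -5.1274/-2.5623 ≈ 2.00.
So the convergence is quadratic (order 2).

2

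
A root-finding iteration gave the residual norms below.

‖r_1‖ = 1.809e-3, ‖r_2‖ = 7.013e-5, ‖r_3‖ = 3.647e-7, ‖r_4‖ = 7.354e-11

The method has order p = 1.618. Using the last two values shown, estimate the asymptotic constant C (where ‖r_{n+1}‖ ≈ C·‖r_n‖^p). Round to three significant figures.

1.92

C ≈ ‖r_4‖ / ‖r_3‖^1.618
  = 7.354e-11 / (3.647e-7)^1.618
  = 7.354e-11 / 3.83012e-11 ≈ 1.92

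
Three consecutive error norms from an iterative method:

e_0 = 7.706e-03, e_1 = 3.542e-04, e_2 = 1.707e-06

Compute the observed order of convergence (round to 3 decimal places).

1.732

p ≈ ln(e_2/e_1) / ln(e_1/e_0)
  = ln(1.707e-06/3.542e-04) / ln(3.542e-04/7.706e-03)
  = ln(0.00481931) / ln(0.0459642)
  = -5.335125 / -3.079892 ≈ 1.732244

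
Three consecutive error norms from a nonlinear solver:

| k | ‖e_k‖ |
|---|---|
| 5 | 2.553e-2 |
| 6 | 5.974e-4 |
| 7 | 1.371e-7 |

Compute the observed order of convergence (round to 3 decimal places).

2.232

p ≈ ln(‖e_7‖/‖e_6‖) / ln(‖e_6‖/‖e_5‖)
  = ln(1.371e-7/5.974e-4) / ln(5.974e-4/2.553e-2)
  = ln(0.000229494) / ln(0.0233999)
  = -8.379634 / -3.755024 ≈ 2.231579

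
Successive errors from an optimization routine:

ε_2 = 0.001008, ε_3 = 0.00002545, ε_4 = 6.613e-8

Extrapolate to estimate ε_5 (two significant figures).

First estimate the order: p ≈ ln(ε_4/ε_3) / ln(ε_3/ε_2) = ln(6.613e-8/0.00002545)/ln(0.00002545/0.001008) = ln(0.00259843)/ln(0.025248) ≈ 1.6181.
Then ε_5 ≈ ε_4·(ε_4/ε_3)^p = 6.613e-8·(0.00259843)^1.6181 = 6.613e-8·6.55758e-05 ≈ 4.337e-12.

4.3e-12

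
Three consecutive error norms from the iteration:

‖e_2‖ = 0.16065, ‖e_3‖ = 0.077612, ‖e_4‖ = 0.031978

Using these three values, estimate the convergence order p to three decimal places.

p ≈ ln(‖e_4‖/‖e_3‖) / ln(‖e_3‖/‖e_2‖)
  = ln(0.031978/0.077612) / ln(0.077612/0.16065)
  = ln(0.412024) / ln(0.483112)
  = -0.886674 / -0.727507 ≈ 1.218784

1.219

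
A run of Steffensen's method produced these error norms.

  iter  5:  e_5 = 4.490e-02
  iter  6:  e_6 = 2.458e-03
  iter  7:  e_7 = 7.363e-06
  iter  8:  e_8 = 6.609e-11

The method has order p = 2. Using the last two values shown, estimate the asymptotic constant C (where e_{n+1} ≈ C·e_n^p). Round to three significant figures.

C ≈ e_8 / e_7^2
  = 6.609e-11 / (7.363e-06)^2
  = 6.609e-11 / 5.42138e-11 ≈ 1.2191

1.22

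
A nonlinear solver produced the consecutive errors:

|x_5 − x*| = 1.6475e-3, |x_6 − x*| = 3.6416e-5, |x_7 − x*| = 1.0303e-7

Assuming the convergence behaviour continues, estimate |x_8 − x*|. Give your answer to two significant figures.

1.2e-11

First estimate the order: p ≈ ln(|x_7 − x*|/|x_6 − x*|) / ln(|x_6 − x*|/|x_5 − x*|) = ln(1.0303e-7/3.6416e-5)/ln(3.6416e-5/1.6475e-3) = ln(0.00282925)/ln(0.0221038) ≈ 1.5393.
Then |x_8 − x*| ≈ |x_7 − x*|·(|x_7 − x*|/|x_6 − x*|)^p = 1.0303e-7·(0.00282925)^1.5393 = 1.0303e-7·0.000119497 ≈ 1.231e-11.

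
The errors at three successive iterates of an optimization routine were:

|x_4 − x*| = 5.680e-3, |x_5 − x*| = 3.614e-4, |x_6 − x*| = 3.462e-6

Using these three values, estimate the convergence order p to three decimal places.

1.687

p ≈ ln(|x_6 − x*|/|x_5 − x*|) / ln(|x_5 − x*|/|x_4 − x*|)
  = ln(3.462e-6/3.614e-4) / ln(3.614e-4/5.680e-3)
  = ln(0.00957941) / ln(0.0636268)
  = -4.648139 / -2.754721 ≈ 1.687336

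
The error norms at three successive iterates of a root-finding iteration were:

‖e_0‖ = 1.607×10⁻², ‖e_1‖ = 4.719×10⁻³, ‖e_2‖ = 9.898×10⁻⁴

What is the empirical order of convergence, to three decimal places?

p ≈ ln(‖e_2‖/‖e_1‖) / ln(‖e_1‖/‖e_0‖)
  = ln(9.898×10⁻⁴/4.719×10⁻³) / ln(4.719×10⁻³/1.607×10⁻²)
  = ln(0.209748) / ln(0.293653)
  = -1.561848 / -1.225356 ≈ 1.274608

1.275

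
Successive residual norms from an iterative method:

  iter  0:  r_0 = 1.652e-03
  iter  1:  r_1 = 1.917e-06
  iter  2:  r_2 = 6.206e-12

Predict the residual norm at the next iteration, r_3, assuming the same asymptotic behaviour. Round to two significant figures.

3.4e-22

First estimate the order: p ≈ ln(r_2/r_1) / ln(r_1/r_0) = ln(6.206e-12/1.917e-06)/ln(1.917e-06/1.652e-03) = ln(3.23735e-06)/ln(0.00116041) ≈ 1.8702.
Then r_3 ≈ r_2·(r_2/r_1)^p = 6.206e-12·(3.23735e-06)^1.8702 = 6.206e-12·5.407e-11 ≈ 3.356e-22.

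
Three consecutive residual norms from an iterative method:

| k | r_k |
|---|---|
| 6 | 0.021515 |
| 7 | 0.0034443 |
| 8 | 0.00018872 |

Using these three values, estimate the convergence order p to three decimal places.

p ≈ ln(r_8/r_7) / ln(r_7/r_6)
  = ln(0.00018872/0.0034443) / ln(0.0034443/0.021515)
  = ln(0.054792) / ln(0.160088)
  = -2.904211 / -1.832032 ≈ 1.585240

1.585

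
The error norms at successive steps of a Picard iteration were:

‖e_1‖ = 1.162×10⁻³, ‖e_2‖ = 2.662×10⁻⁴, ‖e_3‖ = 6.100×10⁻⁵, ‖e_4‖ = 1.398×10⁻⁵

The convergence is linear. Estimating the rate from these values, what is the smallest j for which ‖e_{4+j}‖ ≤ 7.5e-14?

13

Rate ρ ≈ ‖e_4‖/‖e_3‖ = 1.398×10⁻⁵/6.100×10⁻⁵ = 0.2292.
After j more steps, ‖e_{4+j}‖ ≈ 1.398×10⁻⁵·ρ^j; need ρ^j ≤ 7.5e-14/1.398×10⁻⁵ = 5.36481e-09.
j ≥ ln(5.36481e-09)/ln(0.2292) = -19.0434/-1.47316 = 12.927.
So 13 more iterations are needed.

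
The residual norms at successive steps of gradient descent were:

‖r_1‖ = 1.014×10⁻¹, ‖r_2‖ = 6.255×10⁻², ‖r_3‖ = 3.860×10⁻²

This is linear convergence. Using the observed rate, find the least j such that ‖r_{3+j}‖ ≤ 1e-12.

51

Rate ρ ≈ ‖r_3‖/‖r_2‖ = 3.860×10⁻²/6.255×10⁻² = 0.6171.
After j more steps, ‖r_{3+j}‖ ≈ 3.860×10⁻²·ρ^j; need ρ^j ≤ 1e-12/3.860×10⁻² = 2.59067e-11.
j ≥ ln(2.59067e-11)/ln(0.6171) = -24.3765/-0.48272 = 50.498.
So 51 more iterations are needed.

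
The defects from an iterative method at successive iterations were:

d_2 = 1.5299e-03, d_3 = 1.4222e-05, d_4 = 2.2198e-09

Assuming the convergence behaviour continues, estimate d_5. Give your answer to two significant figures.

First estimate the order: p ≈ ln(d_4/d_3) / ln(d_3/d_2) = ln(2.2198e-09/1.4222e-05)/ln(1.4222e-05/1.5299e-03) = ln(0.000156082)/ln(0.00929603) ≈ 1.8736.
Then d_5 ≈ d_4·(d_4/d_3)^p = 2.2198e-09·(0.000156082)^1.8736 = 2.2198e-09·7.37676e-08 ≈ 1.637e-16.

1.6e-16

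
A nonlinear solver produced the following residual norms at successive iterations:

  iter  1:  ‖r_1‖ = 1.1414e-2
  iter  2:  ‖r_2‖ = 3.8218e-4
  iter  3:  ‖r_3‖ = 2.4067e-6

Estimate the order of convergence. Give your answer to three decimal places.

1.492

p ≈ ln(‖r_3‖/‖r_2‖) / ln(‖r_2‖/‖r_1‖)
  = ln(2.4067e-6/3.8218e-4) / ln(3.8218e-4/1.1414e-2)
  = ln(0.00629729) / ln(0.0334834)
  = -5.067636 / -3.396705 ≈ 1.491927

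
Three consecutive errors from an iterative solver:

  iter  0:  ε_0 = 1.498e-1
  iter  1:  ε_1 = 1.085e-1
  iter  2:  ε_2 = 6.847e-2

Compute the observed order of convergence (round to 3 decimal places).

1.427

p ≈ ln(ε_2/ε_1) / ln(ε_1/ε_0)
  = ln(6.847e-2/1.085e-1) / ln(1.085e-1/1.498e-1)
  = ln(0.63106) / ln(0.724299)
  = -0.460354 / -0.322551 ≈ 1.427229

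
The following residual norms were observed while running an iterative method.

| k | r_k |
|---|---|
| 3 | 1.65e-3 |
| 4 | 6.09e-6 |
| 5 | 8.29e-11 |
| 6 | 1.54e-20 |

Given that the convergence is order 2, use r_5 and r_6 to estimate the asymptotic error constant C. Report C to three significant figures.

C ≈ r_6 / r_5^2
  = 1.54e-20 / (8.29e-11)^2
  = 1.54e-20 / 6.87241e-21 ≈ 2.2408

2.24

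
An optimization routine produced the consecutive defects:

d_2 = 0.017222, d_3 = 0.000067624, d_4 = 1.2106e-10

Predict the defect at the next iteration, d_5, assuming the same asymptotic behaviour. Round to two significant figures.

2.3e-24

First estimate the order: p ≈ ln(d_4/d_3) / ln(d_3/d_2) = ln(1.2106e-10/0.000067624)/ln(0.000067624/0.017222) = ln(1.79019e-06)/ln(0.00392661) ≈ 2.3887.
Then d_5 ≈ d_4·(d_4/d_3)^p = 1.2106e-10·(1.79019e-06)^2.3887 = 1.2106e-10·1.87025e-14 ≈ 2.264e-24.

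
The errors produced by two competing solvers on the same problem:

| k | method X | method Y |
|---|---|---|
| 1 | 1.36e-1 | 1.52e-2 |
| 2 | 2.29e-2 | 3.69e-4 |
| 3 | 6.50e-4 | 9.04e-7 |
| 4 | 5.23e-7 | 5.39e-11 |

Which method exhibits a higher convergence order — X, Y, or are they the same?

Method X: p ≈ ln(5.23e-7/6.50e-4)/ln(6.50e-4/2.29e-2) ≈ 2.00.
Method Y: p ≈ ln(5.39e-11/9.04e-7)/ln(9.04e-7/3.69e-4) ≈ 1.62.
Method X has the higher order (≈2.0 vs ≈1.6).

X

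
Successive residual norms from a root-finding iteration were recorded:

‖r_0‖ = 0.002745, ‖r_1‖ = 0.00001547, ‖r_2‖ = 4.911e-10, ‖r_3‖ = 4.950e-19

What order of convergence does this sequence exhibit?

2

Consecutive ratios: ‖r_3‖/‖r_2‖ = 4.950e-19/4.911e-10 = 1.00794e-09, ‖r_2‖/‖r_1‖ = 4.911e-10/0.00001547 = 3.17453e-05.
p ≈ ln(1.00794e-09)/ln(3.17453e-05) = -20.7154/-10.3578 ≈ 2.00.
So the convergence is quadratic (order 2).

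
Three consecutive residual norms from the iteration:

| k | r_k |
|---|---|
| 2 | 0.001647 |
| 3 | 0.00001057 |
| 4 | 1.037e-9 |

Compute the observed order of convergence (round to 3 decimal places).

1.828

p ≈ ln(r_4/r_3) / ln(r_3/r_2)
  = ln(1.037e-9/0.00001057) / ln(0.00001057/0.001647)
  = ln(9.81079e-05) / ln(0.00641773)
  = -9.229443 / -5.048691 ≈ 1.828086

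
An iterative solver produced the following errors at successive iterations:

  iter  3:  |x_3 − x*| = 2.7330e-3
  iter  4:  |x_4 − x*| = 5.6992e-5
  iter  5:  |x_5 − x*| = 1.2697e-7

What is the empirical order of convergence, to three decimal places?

p ≈ ln(|x_5 − x*|/|x_4 − x*|) / ln(|x_4 − x*|/|x_3 − x*|)
  = ln(1.2697e-7/5.6992e-5) / ln(5.6992e-5/2.7330e-3)
  = ln(0.00222786) / ln(0.0208533)
  = -6.106714 / -3.870243 ≈ 1.577863

1.578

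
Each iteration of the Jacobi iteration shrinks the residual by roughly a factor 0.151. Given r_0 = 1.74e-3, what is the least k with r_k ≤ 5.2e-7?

5

After k steps, r_k ≈ 1.74e-3·0.151^k.
Need 0.151^k ≤ 5.2e-7/1.74e-3 = 0.000298851.
k ≥ ln(0.000298851)/ln(0.151) = -8.1156/-1.89048 = 4.293.
Smallest integer k = 5.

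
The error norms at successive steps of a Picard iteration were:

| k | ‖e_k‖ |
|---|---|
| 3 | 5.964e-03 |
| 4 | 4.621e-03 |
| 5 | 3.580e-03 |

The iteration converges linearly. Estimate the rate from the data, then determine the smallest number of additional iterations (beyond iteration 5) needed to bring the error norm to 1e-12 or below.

Rate ρ ≈ ‖e_5‖/‖e_4‖ = 3.580e-03/4.621e-03 = 0.7747.
After j more steps, ‖e_{5+j}‖ ≈ 3.580e-03·ρ^j; need ρ^j ≤ 1e-12/3.580e-03 = 2.7933e-10.
j ≥ ln(2.7933e-10)/ln(0.7747) = -21.9986/-0.25528 = 86.174.
So 87 more iterations are needed.

87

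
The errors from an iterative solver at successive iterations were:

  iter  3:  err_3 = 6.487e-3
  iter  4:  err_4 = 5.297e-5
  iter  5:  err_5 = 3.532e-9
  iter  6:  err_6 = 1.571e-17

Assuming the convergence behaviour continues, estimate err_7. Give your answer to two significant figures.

3.1e-34

First estimate the order: p ≈ ln(err_6/err_5) / ln(err_5/err_4) = ln(1.571e-17/3.532e-9)/ln(3.532e-9/5.297e-5) = ln(4.4479e-09)/ln(6.66793e-05) ≈ 2.0000.
Then err_7 ≈ err_6·(err_6/err_5)^p = 1.571e-17·(4.4479e-09)^2.0000 = 1.571e-17·1.97838e-17 ≈ 3.108e-34.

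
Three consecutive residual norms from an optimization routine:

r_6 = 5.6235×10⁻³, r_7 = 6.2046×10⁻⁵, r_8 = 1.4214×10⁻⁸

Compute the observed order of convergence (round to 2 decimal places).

1.86

p ≈ ln(r_8/r_7) / ln(r_7/r_6)
  = ln(1.4214×10⁻⁸/6.2046×10⁻⁵) / ln(6.2046×10⁻⁵/5.6235×10⁻³)
  = ln(0.000229088) / ln(0.0110333)
  = -8.38140 / -4.50684 ≈ 1.85971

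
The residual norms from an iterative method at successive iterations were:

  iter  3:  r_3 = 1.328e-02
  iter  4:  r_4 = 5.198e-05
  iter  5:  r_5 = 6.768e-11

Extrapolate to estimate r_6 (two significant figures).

First estimate the order: p ≈ ln(r_5/r_4) / ln(r_4/r_3) = ln(6.768e-11/5.198e-05)/ln(5.198e-05/1.328e-02) = ln(1.30204e-06)/ln(0.00391416) ≈ 2.4447.
Then r_6 ≈ r_5·(r_5/r_4)^p = 6.768e-11·(1.30204e-06)^2.4447 = 6.768e-11·4.09281e-15 ≈ 2.77e-25.

2.8e-25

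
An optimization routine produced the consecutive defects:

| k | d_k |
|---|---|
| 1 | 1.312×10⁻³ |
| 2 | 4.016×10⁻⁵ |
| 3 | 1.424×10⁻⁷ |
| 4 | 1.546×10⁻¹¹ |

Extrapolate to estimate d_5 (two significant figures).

First estimate the order: p ≈ ln(d_4/d_3) / ln(d_3/d_2) = ln(1.546×10⁻¹¹/1.424×10⁻⁷)/ln(1.424×10⁻⁷/4.016×10⁻⁵) = ln(0.000108567)/ln(0.00354582) ≈ 1.6179.
Then d_5 ≈ d_4·(d_4/d_3)^p = 1.546×10⁻¹¹·(0.000108567)^1.6179 = 1.546×10⁻¹¹·3.85616e-07 ≈ 5.962e-18.

6.0e-18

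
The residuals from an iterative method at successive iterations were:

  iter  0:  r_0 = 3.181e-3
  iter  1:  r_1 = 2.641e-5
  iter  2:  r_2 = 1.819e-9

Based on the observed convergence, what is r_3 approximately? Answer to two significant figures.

First estimate the order: p ≈ ln(r_2/r_1) / ln(r_1/r_0) = ln(1.819e-9/2.641e-5)/ln(2.641e-5/3.181e-3) = ln(6.88754e-05)/ln(0.00830242) ≈ 2.0002.
Then r_3 ≈ r_2·(r_2/r_1)^p = 1.819e-9·(6.88754e-05)^2.0002 = 1.819e-9·4.73474e-09 ≈ 8.612e-18.

8.6e-18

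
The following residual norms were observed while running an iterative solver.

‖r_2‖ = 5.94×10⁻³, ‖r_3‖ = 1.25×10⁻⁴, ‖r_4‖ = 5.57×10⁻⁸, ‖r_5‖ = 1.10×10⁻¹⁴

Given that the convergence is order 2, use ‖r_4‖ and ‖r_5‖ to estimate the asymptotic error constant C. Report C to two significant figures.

C ≈ ‖r_5‖ / ‖r_4‖^2
  = 1.10×10⁻¹⁴ / (5.57×10⁻⁸)^2
  = 1.10×10⁻¹⁴ / 3.10249e-15 ≈ 3.5455

3.5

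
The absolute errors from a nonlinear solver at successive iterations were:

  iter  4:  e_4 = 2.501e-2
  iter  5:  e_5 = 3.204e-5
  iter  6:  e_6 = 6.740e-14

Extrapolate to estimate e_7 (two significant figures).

6.3e-40

First estimate the order: p ≈ ln(e_6/e_5) / ln(e_5/e_4) = ln(6.740e-14/3.204e-5)/ln(3.204e-5/2.501e-2) = ln(2.10362e-09)/ln(0.00128109) ≈ 2.9999.
Then e_7 ≈ e_6·(e_6/e_5)^p = 6.740e-14·(2.10362e-09)^2.9999 = 6.740e-14·9.32759e-27 ≈ 6.287e-40.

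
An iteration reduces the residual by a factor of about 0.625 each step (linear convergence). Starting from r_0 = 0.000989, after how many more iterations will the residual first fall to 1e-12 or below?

After k steps, r_k ≈ 0.000989·0.625^k.
Need 0.625^k ≤ 1e-12/0.000989 = 1.01112e-09.
k ≥ ln(1.01112e-09)/ln(0.625) = -20.7122/-0.47000 = 44.069.
Smallest integer k = 45.

45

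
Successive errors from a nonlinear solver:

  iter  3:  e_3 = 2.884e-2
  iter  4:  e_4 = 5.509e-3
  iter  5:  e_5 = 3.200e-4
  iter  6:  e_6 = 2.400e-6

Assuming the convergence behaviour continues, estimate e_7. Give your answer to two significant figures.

First estimate the order: p ≈ ln(e_6/e_5) / ln(e_5/e_4) = ln(2.400e-6/3.200e-4)/ln(3.200e-4/5.509e-3) = ln(0.0075)/ln(0.0580868) ≈ 1.7193.
Then e_7 ≈ e_6·(e_6/e_5)^p = 2.400e-6·(0.0075)^1.7193 = 2.400e-6·0.000222123 ≈ 5.331e-10.

5.3e-10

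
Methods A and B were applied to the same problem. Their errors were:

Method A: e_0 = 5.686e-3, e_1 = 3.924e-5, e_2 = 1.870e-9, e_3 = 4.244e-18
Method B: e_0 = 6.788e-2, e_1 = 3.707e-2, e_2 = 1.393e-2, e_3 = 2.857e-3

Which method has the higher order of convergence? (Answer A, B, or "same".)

A

Method A: p ≈ ln(4.244e-18/1.870e-9)/ln(1.870e-9/3.924e-5) ≈ 2.00.
Method B: p ≈ ln(2.857e-3/1.393e-2)/ln(1.393e-2/3.707e-2) ≈ 1.62.
Method A has the higher order (≈2.0 vs ≈1.6).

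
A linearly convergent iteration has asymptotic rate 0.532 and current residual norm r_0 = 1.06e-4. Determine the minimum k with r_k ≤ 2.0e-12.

After k steps, r_k ≈ 1.06e-4·0.532^k.
Need 0.532^k ≤ 2.0e-12/1.06e-4 = 1.88679e-08.
k ≥ ln(1.88679e-08)/ln(0.532) = -17.7858/-0.63111 = 28.182.
Smallest integer k = 29.

29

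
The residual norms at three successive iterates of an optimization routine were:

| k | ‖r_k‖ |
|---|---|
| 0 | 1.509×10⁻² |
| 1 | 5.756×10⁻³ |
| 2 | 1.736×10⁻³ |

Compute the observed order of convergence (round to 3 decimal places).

1.244

p ≈ ln(‖r_2‖/‖r_1‖) / ln(‖r_1‖/‖r_0‖)
  = ln(1.736×10⁻³/5.756×10⁻³) / ln(5.756×10⁻³/1.509×10⁻²)
  = ln(0.301598) / ln(0.381445)
  = -1.198660 / -0.963789 ≈ 1.243695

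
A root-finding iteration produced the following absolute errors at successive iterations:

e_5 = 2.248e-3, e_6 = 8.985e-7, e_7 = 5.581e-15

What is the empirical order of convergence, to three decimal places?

p ≈ ln(e_7/e_6) / ln(e_6/e_5)
  = ln(5.581e-15/8.985e-7) / ln(8.985e-7/2.248e-3)
  = ln(6.21146e-09) / ln(0.000399689)
  = -18.896870 / -7.824824 ≈ 2.414990

2.415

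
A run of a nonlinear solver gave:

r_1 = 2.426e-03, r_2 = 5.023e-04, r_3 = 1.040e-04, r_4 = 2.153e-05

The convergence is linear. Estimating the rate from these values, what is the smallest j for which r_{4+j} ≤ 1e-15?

16

Rate ρ ≈ r_4/r_3 = 2.153e-05/1.040e-04 = 0.2070.
After j more steps, r_{4+j} ≈ 2.153e-05·ρ^j; need ρ^j ≤ 1e-15/2.153e-05 = 4.64468e-11.
j ≥ ln(4.64468e-11)/ln(0.2070) = -23.7927/-1.57504 = 15.106.
So 16 more iterations are needed.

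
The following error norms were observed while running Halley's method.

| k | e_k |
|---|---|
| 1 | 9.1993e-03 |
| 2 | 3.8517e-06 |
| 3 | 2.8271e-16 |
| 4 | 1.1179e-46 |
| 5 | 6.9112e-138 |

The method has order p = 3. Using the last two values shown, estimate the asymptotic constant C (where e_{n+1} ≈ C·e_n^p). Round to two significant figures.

C ≈ e_5 / e_4^3
  = 6.9112e-138 / (1.1179e-46)^3
  = 6.9112e-138 / 1.39704e-138 ≈ 4.947

4.9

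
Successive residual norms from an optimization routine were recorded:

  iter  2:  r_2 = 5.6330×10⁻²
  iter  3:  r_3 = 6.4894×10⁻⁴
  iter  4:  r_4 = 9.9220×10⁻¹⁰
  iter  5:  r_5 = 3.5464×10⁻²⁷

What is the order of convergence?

Consecutive ratios: r_5/r_4 = 3.5464×10⁻²⁷/9.9220×10⁻¹⁰ = 3.57428e-18, r_4/r_3 = 9.9220×10⁻¹⁰/6.4894×10⁻⁴ = 1.52895e-06.
p ≈ ln(3.57428e-18)/ln(1.52895e-06) = -40.1728/-13.3909 ≈ 3.00.
So the convergence is cubic (order 3).

3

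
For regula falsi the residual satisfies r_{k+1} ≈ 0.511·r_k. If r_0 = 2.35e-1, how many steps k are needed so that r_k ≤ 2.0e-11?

35

After k steps, r_k ≈ 2.35e-1·0.511^k.
Need 0.511^k ≤ 2.0e-11/2.35e-1 = 8.51064e-11.
k ≥ ln(8.51064e-11)/ln(0.511) = -23.1871/-0.67139 = 34.536.
Smallest integer k = 35.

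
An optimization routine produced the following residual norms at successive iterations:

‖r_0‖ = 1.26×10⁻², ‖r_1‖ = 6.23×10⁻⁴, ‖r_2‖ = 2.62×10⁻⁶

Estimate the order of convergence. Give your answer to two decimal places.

1.82

p ≈ ln(‖r_2‖/‖r_1‖) / ln(‖r_1‖/‖r_0‖)
  = ln(2.62×10⁻⁶/6.23×10⁻⁴) / ln(6.23×10⁻⁴/1.26×10⁻²)
  = ln(0.00420546) / ln(0.0494444)
  = -5.47137 / -3.00691 ≈ 1.81960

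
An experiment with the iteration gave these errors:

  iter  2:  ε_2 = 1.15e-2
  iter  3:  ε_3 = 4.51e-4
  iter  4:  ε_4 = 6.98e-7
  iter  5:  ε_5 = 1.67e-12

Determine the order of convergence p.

2

Consecutive ratios: ε_5/ε_4 = 1.67e-12/6.98e-7 = 2.39255e-06, ε_4/ε_3 = 6.98e-7/4.51e-4 = 0.00154767.
p ≈ ln(2.39255e-06)/ln(0.00154767) = -12.9432/-6.4710 ≈ 2.00.
So the convergence is quadratic (order 2).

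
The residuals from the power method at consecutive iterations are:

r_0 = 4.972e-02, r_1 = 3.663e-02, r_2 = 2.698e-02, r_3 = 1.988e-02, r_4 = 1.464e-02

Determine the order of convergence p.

1

Consecutive ratios: r_4/r_3 = 1.464e-02/1.988e-02 = 0.736419, r_3/r_2 = 1.988e-02/2.698e-02 = 0.736842.
p ≈ ln(0.736419)/ln(0.736842) = -0.3060/-0.3054 ≈ 1.00.
So the convergence is linear (order 1).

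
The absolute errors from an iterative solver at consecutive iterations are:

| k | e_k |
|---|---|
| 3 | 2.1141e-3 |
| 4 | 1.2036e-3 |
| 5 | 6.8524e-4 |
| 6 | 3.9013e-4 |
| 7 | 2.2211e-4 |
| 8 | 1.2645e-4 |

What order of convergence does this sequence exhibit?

1

Consecutive ratios: e_8/e_7 = 1.2645e-4/2.2211e-4 = 0.569313, e_7/e_6 = 2.2211e-4/3.9013e-4 = 0.569323.
p ≈ ln(0.569313)/ln(0.569323) = -0.5633/-0.5633 ≈ 1.00.
So the convergence is linear (order 1).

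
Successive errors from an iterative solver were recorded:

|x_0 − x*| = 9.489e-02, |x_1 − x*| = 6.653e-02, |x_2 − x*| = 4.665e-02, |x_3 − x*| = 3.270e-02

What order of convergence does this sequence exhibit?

Consecutive ratios: |x_3 − x*|/|x_2 − x*| = 3.270e-02/4.665e-02 = 0.700965, |x_2 − x*|/|x_1 − x*| = 4.665e-02/6.653e-02 = 0.701187.
p ≈ ln(0.700965)/ln(0.701187) = -0.3553/-0.3550 ≈ 1.00.
So the convergence is linear (order 1).

1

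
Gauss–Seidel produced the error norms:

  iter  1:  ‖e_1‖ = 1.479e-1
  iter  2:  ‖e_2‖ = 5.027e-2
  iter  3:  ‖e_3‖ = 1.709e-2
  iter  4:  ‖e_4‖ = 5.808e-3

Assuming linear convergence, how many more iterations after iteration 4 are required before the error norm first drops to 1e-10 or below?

17

Rate ρ ≈ ‖e_4‖/‖e_3‖ = 5.808e-3/1.709e-2 = 0.3398.
After j more steps, ‖e_{4+j}‖ ≈ 5.808e-3·ρ^j; need ρ^j ≤ 1e-10/5.808e-3 = 1.72176e-08.
j ≥ ln(1.72176e-08)/ln(0.3398) = -17.8773/-1.07940 = 16.562.
So 17 more iterations are needed.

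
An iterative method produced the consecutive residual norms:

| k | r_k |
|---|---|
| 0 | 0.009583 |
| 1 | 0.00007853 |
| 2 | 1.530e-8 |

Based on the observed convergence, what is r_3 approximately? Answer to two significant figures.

First estimate the order: p ≈ ln(r_2/r_1) / ln(r_1/r_0) = ln(1.530e-8/0.00007853)/ln(0.00007853/0.009583) = ln(0.00019483)/ln(0.00819472) ≈ 1.7783.
Then r_3 ≈ r_2·(r_2/r_1)^p = 1.530e-8·(0.00019483)^1.7783 = 1.530e-8·2.52287e-07 ≈ 3.86e-15.

3.9e-15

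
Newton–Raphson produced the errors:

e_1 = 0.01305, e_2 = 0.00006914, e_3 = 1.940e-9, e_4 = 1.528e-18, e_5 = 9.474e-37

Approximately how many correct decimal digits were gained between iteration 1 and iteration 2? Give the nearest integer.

2

Digits gained ≈ log₁₀(e_1/e_2) = log₁₀(0.01305/0.00006914) = log₁₀(188.747) ≈ 2.276.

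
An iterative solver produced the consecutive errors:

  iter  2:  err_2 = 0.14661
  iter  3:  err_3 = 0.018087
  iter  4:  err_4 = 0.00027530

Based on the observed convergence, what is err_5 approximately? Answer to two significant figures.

6.4e-8

First estimate the order: p ≈ ln(err_4/err_3) / ln(err_3/err_2) = ln(0.00027530/0.018087)/ln(0.018087/0.14661) = ln(0.0152209)/ln(0.123368) ≈ 2.0000.
Then err_5 ≈ err_4·(err_4/err_3)^p = 0.00027530·(0.0152209)^2.0000 = 0.00027530·0.000231676 ≈ 6.378e-08.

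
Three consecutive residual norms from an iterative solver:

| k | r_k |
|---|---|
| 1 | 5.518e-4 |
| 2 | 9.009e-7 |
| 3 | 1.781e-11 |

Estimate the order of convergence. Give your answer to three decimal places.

p ≈ ln(r_3/r_2) / ln(r_2/r_1)
  = ln(1.781e-11/9.009e-7) / ln(9.009e-7/5.518e-4)
  = ln(1.97691e-05) / ln(0.00163266)
  = -10.831390 / -6.417545 ≈ 1.687778

1.688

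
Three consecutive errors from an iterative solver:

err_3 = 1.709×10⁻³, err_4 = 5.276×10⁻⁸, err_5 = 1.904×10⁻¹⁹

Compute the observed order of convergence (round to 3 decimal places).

2.537

p ≈ ln(err_5/err_4) / ln(err_4/err_3)
  = ln(1.904×10⁻¹⁹/5.276×10⁻⁸) / ln(5.276×10⁻⁸/1.709×10⁻³)
  = ln(3.60879e-12) / ln(3.08719e-05)
  = -26.347649 / -10.385664 ≈ 2.536925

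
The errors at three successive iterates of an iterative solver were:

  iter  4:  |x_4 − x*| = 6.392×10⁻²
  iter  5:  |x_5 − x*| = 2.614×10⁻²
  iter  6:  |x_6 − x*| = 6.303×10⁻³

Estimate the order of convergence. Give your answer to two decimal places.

p ≈ ln(|x_6 − x*|/|x_5 − x*|) / ln(|x_5 − x*|/|x_4 − x*|)
  = ln(6.303×10⁻³/2.614×10⁻²) / ln(2.614×10⁻²/6.392×10⁻²)
  = ln(0.241125) / ln(0.408949)
  = -1.42244 / -0.89416 ≈ 1.59081

1.59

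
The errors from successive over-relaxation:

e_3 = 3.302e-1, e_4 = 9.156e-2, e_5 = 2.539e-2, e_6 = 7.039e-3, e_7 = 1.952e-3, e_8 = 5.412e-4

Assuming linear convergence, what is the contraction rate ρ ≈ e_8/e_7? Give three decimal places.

ρ ≈ e_8/e_7 = 5.412e-4/1.952e-3 = 0.27725

0.277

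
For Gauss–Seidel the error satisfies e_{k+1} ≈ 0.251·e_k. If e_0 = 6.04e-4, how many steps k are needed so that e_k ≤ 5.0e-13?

16

After k steps, e_k ≈ 6.04e-4·0.251^k.
Need 0.251^k ≤ 5.0e-13/6.04e-4 = 8.27815e-10.
k ≥ ln(8.27815e-10)/ln(0.251) = -20.9122/-1.38230 = 15.129.
Smallest integer k = 16.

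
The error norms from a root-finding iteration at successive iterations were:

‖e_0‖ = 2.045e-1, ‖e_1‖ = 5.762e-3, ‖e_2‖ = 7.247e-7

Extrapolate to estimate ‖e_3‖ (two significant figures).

1.1e-16

First estimate the order: p ≈ ln(‖e_2‖/‖e_1‖) / ln(‖e_1‖/‖e_0‖) = ln(7.247e-7/5.762e-3)/ln(5.762e-3/2.045e-1) = ln(0.000125772)/ln(0.028176) ≈ 2.5162.
Then ‖e_3‖ ≈ ‖e_2‖·(‖e_2‖/‖e_1‖)^p = 7.247e-7·(0.000125772)^2.5162 = 7.247e-7·1.53382e-10 ≈ 1.112e-16.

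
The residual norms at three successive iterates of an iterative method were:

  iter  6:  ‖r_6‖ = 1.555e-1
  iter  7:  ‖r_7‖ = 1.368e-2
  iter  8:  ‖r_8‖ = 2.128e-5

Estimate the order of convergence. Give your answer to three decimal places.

p ≈ ln(‖r_8‖/‖r_7‖) / ln(‖r_7‖/‖r_6‖)
  = ln(2.128e-5/1.368e-2) / ln(1.368e-2/1.555e-1)
  = ln(0.00155556) / ln(0.0879743)
  = -6.465920 / -2.430711 ≈ 2.660094

2.660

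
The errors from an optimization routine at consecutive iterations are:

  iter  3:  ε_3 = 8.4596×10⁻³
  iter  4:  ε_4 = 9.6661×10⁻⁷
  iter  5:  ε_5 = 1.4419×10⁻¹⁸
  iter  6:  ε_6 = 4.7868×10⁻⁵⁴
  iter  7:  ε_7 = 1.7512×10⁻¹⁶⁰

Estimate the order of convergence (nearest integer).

Consecutive ratios: ε_7/ε_6 = 1.7512×10⁻¹⁶⁰/4.7868×10⁻⁵⁴ = 3.65839e-107, ε_6/ε_5 = 4.7868×10⁻⁵⁴/1.4419×10⁻¹⁸ = 3.31979e-36.
p ≈ ln(3.65839e-107)/ln(3.31979e-36) = -245.0796/-81.6932 ≈ 3.00.
So the convergence is cubic (order 3).

3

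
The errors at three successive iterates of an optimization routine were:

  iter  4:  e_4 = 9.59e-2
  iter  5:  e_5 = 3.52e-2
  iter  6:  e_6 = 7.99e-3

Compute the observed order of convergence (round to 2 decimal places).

1.48

p ≈ ln(e_6/e_5) / ln(e_5/e_4)
  = ln(7.99e-3/3.52e-2) / ln(3.52e-2/9.59e-2)
  = ln(0.226989) / ln(0.367049)
  = -1.48285 / -1.00226 ≈ 1.47951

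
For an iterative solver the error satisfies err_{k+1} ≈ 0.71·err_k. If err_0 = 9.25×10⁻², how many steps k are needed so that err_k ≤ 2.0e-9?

52

After k steps, err_k ≈ 9.25×10⁻²·0.71^k.
Need 0.71^k ≤ 2.0e-9/9.25×10⁻² = 2.16216e-08.
k ≥ ln(2.16216e-08)/ln(0.71) = -17.6496/-0.34249 = 51.533.
Smallest integer k = 52.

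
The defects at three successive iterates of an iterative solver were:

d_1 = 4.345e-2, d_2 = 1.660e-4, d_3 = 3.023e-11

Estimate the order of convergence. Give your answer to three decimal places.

p ≈ ln(d_3/d_2) / ln(d_2/d_1)
  = ln(3.023e-11/1.660e-4) / ln(1.660e-4/4.345e-2)
  = ln(1.82108e-07) / ln(0.00382048)
  = -15.518666 / -5.567379 ≈ 2.787428

2.787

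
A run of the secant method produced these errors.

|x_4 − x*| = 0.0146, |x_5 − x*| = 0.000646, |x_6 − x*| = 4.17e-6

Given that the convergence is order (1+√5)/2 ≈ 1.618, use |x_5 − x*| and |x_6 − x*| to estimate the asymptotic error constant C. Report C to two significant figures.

0.60

C ≈ |x_6 − x*| / |x_5 − x*|^1.618
  = 4.17e-6 / (0.000646)^1.618
  = 4.17e-6 / 6.9017e-06 ≈ 0.6042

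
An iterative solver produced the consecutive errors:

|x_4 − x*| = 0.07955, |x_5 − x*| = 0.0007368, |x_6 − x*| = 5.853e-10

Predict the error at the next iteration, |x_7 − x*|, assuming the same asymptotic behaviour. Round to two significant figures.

2.9e-28

First estimate the order: p ≈ ln(|x_6 − x*|/|x_5 − x*|) / ln(|x_5 − x*|/|x_4 − x*|) = ln(5.853e-10/0.0007368)/ln(0.0007368/0.07955) = ln(7.94381e-07)/ln(0.0092621) ≈ 3.0000.
Then |x_7 − x*| ≈ |x_6 − x*|·(|x_6 − x*|/|x_5 − x*|)^p = 5.853e-10·(7.94381e-07)^3.0000 = 5.853e-10·5.01287e-19 ≈ 2.934e-28.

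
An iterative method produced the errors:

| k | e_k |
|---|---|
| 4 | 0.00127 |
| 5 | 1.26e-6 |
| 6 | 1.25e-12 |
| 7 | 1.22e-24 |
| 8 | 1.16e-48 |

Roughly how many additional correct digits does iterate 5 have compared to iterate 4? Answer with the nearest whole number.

Digits gained ≈ log₁₀(e_4/e_5) = log₁₀(0.00127/1.26e-6) = log₁₀(1007.94) ≈ 3.003.

3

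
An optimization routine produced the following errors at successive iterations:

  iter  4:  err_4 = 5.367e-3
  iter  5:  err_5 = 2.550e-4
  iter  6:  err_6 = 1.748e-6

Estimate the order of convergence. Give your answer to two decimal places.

1.64

p ≈ ln(err_6/err_5) / ln(err_5/err_4)
  = ln(1.748e-6/2.550e-4) / ln(2.550e-4/5.367e-3)
  = ln(0.0068549) / ln(0.0475126)
  = -4.98279 / -3.04676 ≈ 1.63544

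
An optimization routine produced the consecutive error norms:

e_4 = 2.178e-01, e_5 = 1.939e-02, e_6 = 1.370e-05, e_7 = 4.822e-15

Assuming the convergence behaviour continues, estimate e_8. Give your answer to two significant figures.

2.1e-43

First estimate the order: p ≈ ln(e_7/e_6) / ln(e_6/e_5) = ln(4.822e-15/1.370e-05)/ln(1.370e-05/1.939e-02) = ln(3.51971e-10)/ln(0.00070655) ≈ 3.0003.
Then e_8 ≈ e_7·(e_7/e_6)^p = 4.822e-15·(3.51971e-10)^3.0003 = 4.822e-15·4.33196e-29 ≈ 2.089e-43.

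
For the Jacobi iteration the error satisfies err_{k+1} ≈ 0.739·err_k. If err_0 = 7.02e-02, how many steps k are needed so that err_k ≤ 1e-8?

After k steps, err_k ≈ 7.02e-02·0.739^k.
Need 0.739^k ≤ 1e-8/7.02e-02 = 1.4245e-07.
k ≥ ln(1.4245e-07)/ln(0.739) = -15.7643/-0.30246 = 52.120.
Smallest integer k = 53.

53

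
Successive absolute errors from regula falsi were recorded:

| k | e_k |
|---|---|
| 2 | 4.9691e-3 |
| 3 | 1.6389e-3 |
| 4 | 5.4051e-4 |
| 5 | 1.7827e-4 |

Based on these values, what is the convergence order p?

1

Consecutive ratios: e_5/e_4 = 1.7827e-4/5.4051e-4 = 0.329818, e_4/e_3 = 5.4051e-4/1.6389e-3 = 0.3298.
p ≈ ln(0.329818)/ln(0.3298) = -1.1092/-1.1093 ≈ 1.00.
So the convergence is linear (order 1).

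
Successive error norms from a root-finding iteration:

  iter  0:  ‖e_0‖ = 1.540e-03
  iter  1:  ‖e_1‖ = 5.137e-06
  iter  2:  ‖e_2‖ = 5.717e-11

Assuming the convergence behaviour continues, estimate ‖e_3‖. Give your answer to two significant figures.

7.1e-21

First estimate the order: p ≈ ln(‖e_2‖/‖e_1‖) / ln(‖e_1‖/‖e_0‖) = ln(5.717e-11/5.137e-06)/ln(5.137e-06/1.540e-03) = ln(1.11291e-05)/ln(0.00333571) ≈ 2.0000.
Then ‖e_3‖ ≈ ‖e_2‖·(‖e_2‖/‖e_1‖)^p = 5.717e-11·(1.11291e-05)^2.0000 = 5.717e-11·1.23857e-10 ≈ 7.081e-21.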